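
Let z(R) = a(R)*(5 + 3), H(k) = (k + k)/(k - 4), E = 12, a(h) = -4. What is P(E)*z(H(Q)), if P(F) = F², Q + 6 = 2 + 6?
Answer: -4608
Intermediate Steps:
Q = 2 (Q = -6 + (2 + 6) = -6 + 8 = 2)
H(k) = 2*k/(-4 + k) (H(k) = (2*k)/(-4 + k) = 2*k/(-4 + k))
z(R) = -32 (z(R) = -4*(5 + 3) = -4*8 = -32)
P(E)*z(H(Q)) = 12²*(-32) = 144*(-32) = -4608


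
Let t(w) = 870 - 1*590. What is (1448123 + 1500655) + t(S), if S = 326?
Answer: 2949058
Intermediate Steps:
t(w) = 280 (t(w) = 870 - 590 = 280)
(1448123 + 1500655) + t(S) = (1448123 + 1500655) + 280 = 2948778 + 280 = 2949058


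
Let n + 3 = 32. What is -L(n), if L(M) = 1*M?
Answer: -29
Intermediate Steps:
n = 29 (n = -3 + 32 = 29)
L(M) = M
-L(n) = -1*29 = -29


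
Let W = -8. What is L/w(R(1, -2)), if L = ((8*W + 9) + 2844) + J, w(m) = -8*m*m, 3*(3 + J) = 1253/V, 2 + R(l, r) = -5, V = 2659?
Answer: -453575/63816 ≈ -7.1075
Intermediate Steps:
R(l, r) = -7 (R(l, r) = -2 - 5 = -7)
J = -22678/7977 (J = -3 + (1253/2659)/3 = -3 + (1253*(1/2659))/3 = -3 + (⅓)*(1253/2659) = -3 + 1253/7977 = -22678/7977 ≈ -2.8429)
w(m) = -8*m²
L = 22225175/7977 (L = ((8*(-8) + 9) + 2844) - 22678/7977 = ((-64 + 9) + 2844) - 22678/7977 = (-55 + 2844) - 22678/7977 = 2789 - 22678/7977 = 22225175/7977 ≈ 2786.2)
L/w(R(1, -2)) = 22225175/(7977*((-8*(-7)²))) = 22225175/(7977*((-8*49))) = (22225175/7977)/(-392) = (22225175/7977)*(-1/392) = -453575/63816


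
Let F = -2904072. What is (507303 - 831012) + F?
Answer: -3227781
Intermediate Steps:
(507303 - 831012) + F = (507303 - 831012) - 2904072 = -323709 - 2904072 = -3227781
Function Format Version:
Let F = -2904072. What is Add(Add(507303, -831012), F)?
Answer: -3227781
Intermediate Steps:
Add(Add(507303, -831012), F) = Add(Add(507303, -831012), -2904072) = Add(-323709, -2904072) = -3227781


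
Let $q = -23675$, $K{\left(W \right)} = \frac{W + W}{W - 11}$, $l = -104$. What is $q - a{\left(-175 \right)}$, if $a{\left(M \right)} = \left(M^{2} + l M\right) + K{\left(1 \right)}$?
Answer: $- \frac{362499}{5} \approx -72500.0$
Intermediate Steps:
$K{\left(W \right)} = \frac{2 W}{-11 + W}$
$a{\left(M \right)} = - \frac{1}{5} + M^{2} - 104 M$ ($a{\left(M \right)} = \left(M^{2} - 104 M\right) + 2 \cdot 1 \frac{1}{-11 + 1} = \left(M^{2} - 104 M\right) + 2 \cdot 1 \frac{1}{-10} = \left(M^{2} - 104 M\right) + 2 \cdot 1 \left(- \frac{1}{10}\right) = \left(M^{2} - 104 M\right) - \frac{1}{5} = - \frac{1}{5} + M^{2} - 104 M$)
$q - a{\left(-175 \right)} = -23675 - \left(- \frac{1}{5} + \left(-175\right)^{2} - -18200\right) = -23675 - \left(- \frac{1}{5} + 30625 + 18200\right) = -23675 - \frac{244124}{5} = - \frac{362499}{5}$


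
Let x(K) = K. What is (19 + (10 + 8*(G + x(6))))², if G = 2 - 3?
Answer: 4761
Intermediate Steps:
G = -1
(19 + (10 + 8*(G + x(6))))² = (19 + (10 + 8*(-1 + 6)))² = (19 + (10 + 8*5))² = (19 + (10 + 40))² = (19 + 50)² = 69² = 4761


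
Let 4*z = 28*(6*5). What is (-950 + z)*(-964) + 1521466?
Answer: 2234826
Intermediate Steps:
z = 210 (z = (28*(6*5))/4 = (28*30)/4 = (¼)*840 = 210)
(-950 + z)*(-964) + 1521466 = (-950 + 210)*(-964) + 1521466 = -740*(-964) + 1521466 = 713360 + 1521466 = 2234826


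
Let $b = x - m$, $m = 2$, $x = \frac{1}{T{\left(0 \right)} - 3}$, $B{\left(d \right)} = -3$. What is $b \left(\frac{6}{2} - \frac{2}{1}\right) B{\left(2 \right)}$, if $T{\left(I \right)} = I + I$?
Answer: $7$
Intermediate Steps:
$T{\left(I \right)} = 2 I$
$x = - \frac{1}{3}$ ($x = \frac{1}{2 \cdot 0 - 3} = \frac{1}{0 - 3} = \frac{1}{-3} = - \frac{1}{3} \approx -0.33333$)
$b = - \frac{7}{3}$ ($b = - \frac{1}{3} - 2 = - \frac{7}{3} \approx -2.3333$)
$b \left(\frac{6}{2} - \frac{2}{1}\right) B{\left(2 \right)} = - \frac{7 \left(\frac{6}{2} - \frac{2}{1}\right)}{3} \left(-3\right) = - \frac{7 \left(6 \cdot \frac{1}{2} - 2\right)}{3} \left(-3\right) = - \frac{7 \left(3 - 2\right)}{3} \left(-3\right) = \left(- \frac{7}{3}\right) 1 \left(-3\right) = \left(- \frac{7}{3}\right) \left(-3\right) = 7$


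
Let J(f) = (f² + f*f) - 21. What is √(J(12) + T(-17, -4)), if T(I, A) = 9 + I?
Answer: √259 ≈ 16.093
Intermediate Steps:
J(f) = -21 + 2*f² (J(f) = (f² + f²) - 21 = 2*f² - 21 = -21 + 2*f²)
√(J(12) + T(-17, -4)) = √((-21 + 2*12²) + (9 - 17)) = √((-21 + 2*144) - 8) = √((-21 + 288) - 8) = √(267 - 8) = √259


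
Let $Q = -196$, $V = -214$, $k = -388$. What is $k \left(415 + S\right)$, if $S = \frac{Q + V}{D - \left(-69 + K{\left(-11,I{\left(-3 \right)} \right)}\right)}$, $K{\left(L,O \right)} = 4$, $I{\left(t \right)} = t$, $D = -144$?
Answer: $- \frac{12879660}{79} \approx -1.6303 \cdot 10^{5}$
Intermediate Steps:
$S = \frac{410}{79}$ ($S = \frac{-196 - 214}{-144 + \left(69 - 4\right)} = - \frac{410}{-144 + \left(69 - 4\right)} = - \frac{410}{-144 + 65} = - \frac{410}{-79} = \left(-410\right) \left(- \frac{1}{79}\right) = \frac{410}{79} \approx 5.1899$)
$k \left(415 + S\right) = - 388 \left(415 + \frac{410}{79}\right) = \left(-388\right) \frac{33195}{79} = - \frac{12879660}{79}$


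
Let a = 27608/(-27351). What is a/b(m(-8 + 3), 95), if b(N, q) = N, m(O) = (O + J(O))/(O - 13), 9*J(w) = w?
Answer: -82824/25325 ≈ -3.2704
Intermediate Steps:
J(w) = w/9
m(O) = 10*O/(9*(-13 + O)) (m(O) = (O + O/9)/(O - 13) = (10*O/9)/(-13 + O) = 10*O/(9*(-13 + O)))
a = -27608/27351 (a = 27608*(-1/27351) = -27608/27351 ≈ -1.0094)
a/b(m(-8 + 3), 95) = -27608*9*(-13 + (-8 + 3))/(10*(-8 + 3))/27351 = -27608/(27351*((10/9)*(-5)/(-13 - 5))) = -27608/(27351*((10/9)*(-5)/(-18))) = -27608/(27351*((10/9)*(-5)*(-1/18))) = -27608/(27351*25/81) = -27608/27351*81/25 = -82824/25325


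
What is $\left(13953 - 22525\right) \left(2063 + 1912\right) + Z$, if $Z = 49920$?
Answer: $-34023780$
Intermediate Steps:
$\left(13953 - 22525\right) \left(2063 + 1912\right) + Z = \left(13953 - 22525\right) \left(2063 + 1912\right) + 49920 = \left(-8572\right) 3975 + 49920 = -34073700 + 49920 = -34023780$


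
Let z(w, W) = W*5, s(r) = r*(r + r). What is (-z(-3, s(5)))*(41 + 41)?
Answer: -20500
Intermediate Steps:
s(r) = 2*r**2 (s(r) = r*(2*r) = 2*r**2)
z(w, W) = 5*W
(-z(-3, s(5)))*(41 + 41) = (-5*2*5**2)*(41 + 41) = -5*2*25*82 = -5*50*82 = -1*250*82 = -250*82 = -20500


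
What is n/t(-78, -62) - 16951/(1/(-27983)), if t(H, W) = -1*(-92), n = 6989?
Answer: 43639271625/92 ≈ 4.7434e+8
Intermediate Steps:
t(H, W) = 92
n/t(-78, -62) - 16951/(1/(-27983)) = 6989/92 - 16951/(1/(-27983)) = 6989*(1/92) - 16951/(-1/27983) = 6989/92 - 16951*(-27983) = 6989/92 + 474339833 = 43639271625/92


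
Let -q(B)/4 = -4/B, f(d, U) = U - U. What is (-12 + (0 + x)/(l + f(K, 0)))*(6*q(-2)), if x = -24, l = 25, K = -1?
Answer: 15552/25 ≈ 622.08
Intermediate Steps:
f(d, U) = 0
q(B) = 16/B (q(B) = -(-16)/B = 16/B)
(-12 + (0 + x)/(l + f(K, 0)))*(6*q(-2)) = (-12 + (0 - 24)/(25 + 0))*(6*(16/(-2))) = (-12 - 24/25)*(6*(16*(-1/2))) = (-12 - 24*1/25)*(6*(-8)) = (-12 - 24/25)*(-48) = -324/25*(-48) = 15552/25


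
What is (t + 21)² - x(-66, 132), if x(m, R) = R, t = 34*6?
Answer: 50493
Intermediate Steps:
t = 204
(t + 21)² - x(-66, 132) = (204 + 21)² - 1*132 = 225² - 132 = 50625 - 132 = 50493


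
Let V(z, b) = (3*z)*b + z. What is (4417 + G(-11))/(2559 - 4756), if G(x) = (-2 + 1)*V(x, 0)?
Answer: -4428/2197 ≈ -2.0155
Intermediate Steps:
V(z, b) = z + 3*b*z (V(z, b) = 3*b*z + z = z + 3*b*z)
G(x) = -x (G(x) = (-2 + 1)*(x*(1 + 3*0)) = -x*(1 + 0) = -x)
(4417 + G(-11))/(2559 - 4756) = (4417 - 1*(-11))/(2559 - 4756) = (4417 + 11)/(-2197) = 4428*(-1/2197) = -4428/2197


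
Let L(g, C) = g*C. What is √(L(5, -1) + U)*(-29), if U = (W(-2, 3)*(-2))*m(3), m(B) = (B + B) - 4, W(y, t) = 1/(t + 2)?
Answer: -29*I*√145/5 ≈ -69.841*I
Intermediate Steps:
W(y, t) = 1/(2 + t)
L(g, C) = C*g
m(B) = -4 + 2*B (m(B) = 2*B - 4 = -4 + 2*B)
U = -⅘ (U = (-2/(2 + 3))*(-4 + 2*3) = (-2/5)*(-4 + 6) = ((⅕)*(-2))*2 = -⅖*2 = -⅘ ≈ -0.80000)
√(L(5, -1) + U)*(-29) = √(-1*5 - ⅘)*(-29) = √(-5 - ⅘)*(-29) = √(-29/5)*(-29) = (I*√145/5)*(-29) = -29*I*√145/5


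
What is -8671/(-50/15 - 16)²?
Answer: -2691/116 ≈ -23.198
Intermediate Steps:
-8671/(-50/15 - 16)² = -8671/(-50*1/15 - 16)² = -8671/(-10/3 - 16)² = -8671/((-58/3)²) = -8671/3364/9 = -8671*9/3364 = -2691/116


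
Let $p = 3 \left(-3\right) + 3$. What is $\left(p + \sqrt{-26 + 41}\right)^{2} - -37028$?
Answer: $37079 - 12 \sqrt{15} \approx 37033.0$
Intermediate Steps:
$p = -6$ ($p = -9 + 3 = -6$)
$\left(p + \sqrt{-26 + 41}\right)^{2} - -37028 = \left(-6 + \sqrt{-26 + 41}\right)^{2} - -37028 = \left(-6 + \sqrt{15}\right)^{2} + 37028 = 37028 + \left(-6 + \sqrt{15}\right)^{2}$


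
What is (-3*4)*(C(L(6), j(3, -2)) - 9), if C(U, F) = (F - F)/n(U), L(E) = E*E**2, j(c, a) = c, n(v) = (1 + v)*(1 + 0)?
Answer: 108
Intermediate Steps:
n(v) = 1 + v (n(v) = (1 + v)*1 = 1 + v)
L(E) = E**3
C(U, F) = 0 (C(U, F) = (F - F)/(1 + U) = 0/(1 + U) = 0)
(-3*4)*(C(L(6), j(3, -2)) - 9) = (-3*4)*(0 - 9) = -12*(-9) = 108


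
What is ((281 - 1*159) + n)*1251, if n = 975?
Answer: 1372347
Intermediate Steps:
((281 - 1*159) + n)*1251 = ((281 - 1*159) + 975)*1251 = ((281 - 159) + 975)*1251 = (122 + 975)*1251 = 1097*1251 = 1372347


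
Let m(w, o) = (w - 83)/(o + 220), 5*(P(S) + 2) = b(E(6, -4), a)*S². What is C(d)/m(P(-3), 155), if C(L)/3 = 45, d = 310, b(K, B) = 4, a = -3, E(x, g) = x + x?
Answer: -253125/389 ≈ -650.71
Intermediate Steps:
E(x, g) = 2*x
C(L) = 135 (C(L) = 3*45 = 135)
P(S) = -2 + 4*S²/5 (P(S) = -2 + (4*S²)/5 = -2 + 4*S²/5)
m(w, o) = (-83 + w)/(220 + o)
C(d)/m(P(-3), 155) = 135/(((-83 + (-2 + (⅘)*(-3)²))/(220 + 155))) = 135/(((-83 + (-2 + (⅘)*9))/375)) = 135/(((-83 + (-2 + 36/5))/375)) = 135/(((-83 + 26/5)/375)) = 135/(((1/375)*(-389/5))) = 135/(-389/1875) = 135*(-1875/389) = -253125/389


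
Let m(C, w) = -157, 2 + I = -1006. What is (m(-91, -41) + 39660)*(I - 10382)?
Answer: -449939170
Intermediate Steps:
I = -1008 (I = -2 - 1006 = -1008)
(m(-91, -41) + 39660)*(I - 10382) = (-157 + 39660)*(-1008 - 10382) = 39503*(-11390) = -449939170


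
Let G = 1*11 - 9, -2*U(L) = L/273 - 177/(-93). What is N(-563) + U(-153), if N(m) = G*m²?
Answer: 1788337204/2821 ≈ 6.3394e+5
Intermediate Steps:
U(L) = -59/62 - L/546 (U(L) = -(L/273 - 177/(-93))/2 = -(L*(1/273) - 177*(-1/93))/2 = -(L/273 + 59/31)/2 = -(59/31 + L/273)/2 = -59/62 - L/546)
G = 2 (G = 11 - 9 = 2)
N(m) = 2*m²
N(-563) + U(-153) = 2*(-563)² + (-59/62 - 1/546*(-153)) = 2*316969 + (-59/62 + 51/182) = 633938 - 1894/2821 = 1788337204/2821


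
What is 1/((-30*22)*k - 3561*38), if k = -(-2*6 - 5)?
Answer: -1/146538 ≈ -6.8242e-6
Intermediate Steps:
k = 17 (k = -(-12 - 5) = -1*(-17) = 17)
1/((-30*22)*k - 3561*38) = 1/(-30*22*17 - 3561*38) = 1/(-660*17 - 135318) = 1/(-11220 - 135318) = 1/(-146538) = -1/146538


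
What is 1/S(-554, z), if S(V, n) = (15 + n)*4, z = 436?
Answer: 1/1804 ≈ 0.00055432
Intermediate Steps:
S(V, n) = 60 + 4*n
1/S(-554, z) = 1/(60 + 4*436) = 1/(60 + 1744) = 1/1804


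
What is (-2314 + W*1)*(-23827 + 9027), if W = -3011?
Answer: 78810000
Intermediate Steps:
(-2314 + W*1)*(-23827 + 9027) = (-2314 - 3011*1)*(-23827 + 9027) = (-2314 - 3011)*(-14800) = -5325*(-14800) = 78810000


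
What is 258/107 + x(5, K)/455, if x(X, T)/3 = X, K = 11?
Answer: 23799/9737 ≈ 2.4442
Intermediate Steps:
x(X, T) = 3*X
258/107 + x(5, K)/455 = 258/107 + (3*5)/455 = 258*(1/107) + 15*(1/455) = 258/107 + 3/91 = 23799/9737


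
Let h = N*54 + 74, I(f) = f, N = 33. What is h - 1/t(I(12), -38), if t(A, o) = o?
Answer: 70529/38 ≈ 1856.0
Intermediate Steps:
h = 1856 (h = 33*54 + 74 = 1782 + 74 = 1856)
h - 1/t(I(12), -38) = 1856 - 1/(-38) = 1856 - 1*(-1/38) = 1856 + 1/38 = 70529/38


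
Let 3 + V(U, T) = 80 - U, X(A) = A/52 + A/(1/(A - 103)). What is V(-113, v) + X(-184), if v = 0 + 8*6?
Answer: 688928/13 ≈ 52994.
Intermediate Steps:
X(A) = A/52 + A*(-103 + A) (X(A) = A*(1/52) + A/(1/(-103 + A)) = A/52 + A*(-103 + A))
v = 48 (v = 0 + 48 = 48)
V(U, T) = 77 - U (V(U, T) = -3 + (80 - U) = 77 - U)
V(-113, v) + X(-184) = (77 - 1*(-113)) + (1/52)*(-184)*(-5355 + 52*(-184)) = (77 + 113) + (1/52)*(-184)*(-5355 - 9568) = 190 + (1/52)*(-184)*(-14923) = 190 + 686458/13 = 688928/13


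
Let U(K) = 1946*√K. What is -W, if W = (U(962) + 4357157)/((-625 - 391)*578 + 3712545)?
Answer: -622451/446471 - 278*√962/446471 ≈ -1.4135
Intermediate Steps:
W = 622451/446471 + 278*√962/446471 (W = (1946*√962 + 4357157)/((-625 - 391)*578 + 3712545) = (4357157 + 1946*√962)/(-1016*578 + 3712545) = (4357157 + 1946*√962)/(-587248 + 3712545) = (4357157 + 1946*√962)/3125297 = (4357157 + 1946*√962)*(1/3125297) = 622451/446471 + 278*√962/446471 ≈ 1.4135)
-W = -(622451/446471 + 278*√962/446471) = -622451/446471 - 278*√962/446471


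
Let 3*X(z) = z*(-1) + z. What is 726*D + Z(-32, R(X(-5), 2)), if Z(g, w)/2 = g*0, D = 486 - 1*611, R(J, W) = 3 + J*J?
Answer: -90750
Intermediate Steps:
X(z) = 0 (X(z) = (z*(-1) + z)/3 = (-z + z)/3 = (⅓)*0 = 0)
R(J, W) = 3 + J²
D = -125 (D = 486 - 611 = -125)
Z(g, w) = 0 (Z(g, w) = 2*(g*0) = 2*0 = 0)
726*D + Z(-32, R(X(-5), 2)) = 726*(-125) + 0 = -90750 + 0 = -90750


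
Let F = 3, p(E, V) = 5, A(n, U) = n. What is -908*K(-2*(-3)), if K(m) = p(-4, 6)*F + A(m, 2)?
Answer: -19068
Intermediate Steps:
K(m) = 15 + m (K(m) = 5*3 + m = 15 + m)
-908*K(-2*(-3)) = -908*(15 - 2*(-3)) = -908*(15 + 6) = -908*21 = -19068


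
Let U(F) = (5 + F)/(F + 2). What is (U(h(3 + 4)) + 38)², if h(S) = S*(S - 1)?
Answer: 2954961/1936 ≈ 1526.3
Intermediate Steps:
h(S) = S*(-1 + S)
U(F) = (5 + F)/(2 + F)
(U(h(3 + 4)) + 38)² = ((5 + (3 + 4)*(-1 + (3 + 4)))/(2 + (3 + 4)*(-1 + (3 + 4))) + 38)² = ((5 + 7*(-1 + 7))/(2 + 7*(-1 + 7)) + 38)² = ((5 + 7*6)/(2 + 7*6) + 38)² = ((5 + 42)/(2 + 42) + 38)² = (47/44 + 38)² = (1719/44)² = 2954961/1936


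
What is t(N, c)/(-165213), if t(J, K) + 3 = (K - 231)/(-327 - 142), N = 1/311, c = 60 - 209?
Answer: 1027/77484897 ≈ 1.3254e-5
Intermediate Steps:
c = -149
N = 1/311 ≈ 0.0032154
t(J, K) = -168/67 - K/469 (t(J, K) = -3 + (K - 231)/(-327 - 142) = -3 + (-231 + K)/(-469) = -3 + (-231 + K)*(-1/469) = -3 + (33/67 - K/469) = -168/67 - K/469)
t(N, c)/(-165213) = (-168/67 - 1/469*(-149))/(-165213) = (-168/67 + 149/469)*(-1/165213) = -1027/469*(-1/165213) = 1027/77484897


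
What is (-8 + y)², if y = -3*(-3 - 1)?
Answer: 16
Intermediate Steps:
y = 12 (y = -3*(-4) = 12)
(-8 + y)² = (-8 + 12)² = 4² = 16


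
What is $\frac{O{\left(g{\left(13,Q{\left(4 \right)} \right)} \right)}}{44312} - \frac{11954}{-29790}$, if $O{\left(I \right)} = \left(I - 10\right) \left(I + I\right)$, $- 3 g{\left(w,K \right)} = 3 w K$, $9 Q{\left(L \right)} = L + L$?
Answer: $\frac{306307247}{742530645} \approx 0.41252$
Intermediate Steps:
$Q{\left(L \right)} = \frac{2 L}{9}$ ($Q{\left(L \right)} = \frac{L + L}{9} = \frac{2 L}{9}$)
$g{\left(w,K \right)} = - K w$ ($g{\left(w,K \right)} = - \frac{3 w K}{3} = - \frac{3 K w}{3} = - K w$)
$O{\left(I \right)} = 2 I \left(-10 + I\right)$ ($O{\left(I \right)} = \left(-10 + I\right) 2 I = 2 I \left(-10 + I\right)$)
$\frac{O{\left(g{\left(13,Q{\left(4 \right)} \right)} \right)}}{44312} - \frac{11954}{-29790} = \frac{2 \left(\left(-1\right) \frac{2}{9} \cdot 4 \cdot 13\right) \left(-10 - \frac{2}{9} \cdot 4 \cdot 13\right)}{44312} - \frac{11954}{-29790} = 2 \left(\left(-1\right) \frac{8}{9} \cdot 13\right) \left(-10 - \frac{8}{9} \cdot 13\right) \frac{1}{44312} - - \frac{5977}{14895} = 2 \left(- \frac{104}{9}\right) \left(-10 - \frac{104}{9}\right) \frac{1}{44312} + \frac{5977}{14895} = 2 \left(- \frac{104}{9}\right) \left(- \frac{194}{9}\right) \frac{1}{44312} + \frac{5977}{14895} = \frac{40352}{81} \cdot \frac{1}{44312} + \frac{5977}{14895} = \frac{5044}{448659} + \frac{5977}{14895} = \frac{306307247}{742530645}$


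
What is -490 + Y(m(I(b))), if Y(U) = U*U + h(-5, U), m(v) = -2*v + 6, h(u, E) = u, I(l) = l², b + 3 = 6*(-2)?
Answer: 196641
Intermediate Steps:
b = -15 (b = -3 + 6*(-2) = -3 - 12 = -15)
m(v) = 6 - 2*v
Y(U) = -5 + U² (Y(U) = U*U - 5 = U² - 5 = -5 + U²)
-490 + Y(m(I(b))) = -490 + (-5 + (6 - 2*(-15)²)²) = -490 + (-5 + (6 - 2*225)²) = -490 + (-5 + (6 - 450)²) = -490 + (-5 + (-444)²) = -490 + (-5 + 197136) = -490 + 197131 = 196641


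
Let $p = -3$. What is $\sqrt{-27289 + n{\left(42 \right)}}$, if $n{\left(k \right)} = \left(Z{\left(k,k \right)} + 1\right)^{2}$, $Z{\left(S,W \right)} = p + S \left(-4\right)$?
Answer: $3 \sqrt{179} \approx 40.137$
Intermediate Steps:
$Z{\left(S,W \right)} = -3 - 4 S$ ($Z{\left(S,W \right)} = -3 + S \left(-4\right) = -3 - 4 S$)
$n{\left(k \right)} = \left(-2 - 4 k\right)^{2}$ ($n{\left(k \right)} = \left(\left(-3 - 4 k\right) + 1\right)^{2} = \left(-2 - 4 k\right)^{2}$)
$\sqrt{-27289 + n{\left(42 \right)}} = \sqrt{-27289 + 4 \left(1 + 2 \cdot 42\right)^{2}} = \sqrt{-27289 + 4 \left(1 + 84\right)^{2}} = \sqrt{-27289 + 4 \cdot 85^{2}} = \sqrt{-27289 + 4 \cdot 7225} = \sqrt{-27289 + 28900} = \sqrt{1611} = 3 \sqrt{179}$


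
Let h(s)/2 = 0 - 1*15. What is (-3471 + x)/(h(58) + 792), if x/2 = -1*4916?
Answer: -13303/762 ≈ -17.458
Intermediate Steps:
x = -9832 (x = 2*(-1*4916) = 2*(-4916) = -9832)
h(s) = -30 (h(s) = 2*(0 - 1*15) = 2*(0 - 15) = 2*(-15) = -30)
(-3471 + x)/(h(58) + 792) = (-3471 - 9832)/(-30 + 792) = -13303/762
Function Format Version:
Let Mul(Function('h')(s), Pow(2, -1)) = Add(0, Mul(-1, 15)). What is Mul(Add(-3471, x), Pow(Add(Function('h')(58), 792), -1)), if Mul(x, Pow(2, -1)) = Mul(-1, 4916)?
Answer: Rational(-13303, 762) ≈ -17.458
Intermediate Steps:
x = -9832 (x = Mul(2, Mul(-1, 4916)) = Mul(2, -4916) = -9832)
Function('h')(s) = -30 (Function('h')(s) = Mul(2, Add(0, Mul(-1, 15))) = Mul(2, Add(0, -15)) = Mul(2, -15) = -30)
Mul(Add(-3471, x), Pow(Add(Function('h')(58), 792), -1)) = Mul(Add(-3471, -9832), Pow(Add(-30, 792), -1)) = Mul(-13303, Pow(762, -1)) = Mul(-13303, Rational(1, 762)) = Rational(-13303, 762)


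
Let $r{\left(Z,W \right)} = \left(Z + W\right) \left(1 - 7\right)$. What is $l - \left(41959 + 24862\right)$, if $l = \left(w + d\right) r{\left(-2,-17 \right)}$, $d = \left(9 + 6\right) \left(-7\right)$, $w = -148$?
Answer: $-95663$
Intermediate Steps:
$r{\left(Z,W \right)} = - 6 W - 6 Z$ ($r{\left(Z,W \right)} = \left(W + Z\right) \left(-6\right) = - 6 W - 6 Z$)
$d = -105$ ($d = 15 \left(-7\right) = -105$)
$l = -28842$ ($l = \left(-148 - 105\right) \left(\left(-6\right) \left(-17\right) - -12\right) = - 253 \left(102 + 12\right) = \left(-253\right) 114 = -28842$)
$l - \left(41959 + 24862\right) = -28842 - \left(41959 + 24862\right) = -28842 - 66821 = -95663$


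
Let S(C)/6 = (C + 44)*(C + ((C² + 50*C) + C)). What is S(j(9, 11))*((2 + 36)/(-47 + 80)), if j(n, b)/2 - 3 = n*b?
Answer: 984317952/11 ≈ 8.9483e+7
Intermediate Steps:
j(n, b) = 6 + 2*b*n (j(n, b) = 6 + 2*(n*b) = 6 + 2*(b*n) = 6 + 2*b*n)
S(C) = 6*(44 + C)*(C² + 52*C) (S(C) = 6*((C + 44)*(C + ((C² + 50*C) + C))) = 6*((44 + C)*(C + (C² + 51*C))) = 6*((44 + C)*(C² + 52*C)) = 6*(44 + C)*(C² + 52*C))
S(j(9, 11))*((2 + 36)/(-47 + 80)) = (6*(6 + 2*11*9)*(2288 + (6 + 2*11*9)² + 96*(6 + 2*11*9)))*((2 + 36)/(-47 + 80)) = (6*(6 + 198)*(2288 + (6 + 198)² + 96*(6 + 198)))*(38/33) = (6*204*(2288 + 204² + 96*204))*(38*(1/33)) = (6*204*(2288 + 41616 + 19584))*(38/33) = (6*204*63488)*(38/33) = 77709312*(38/33) = 984317952/11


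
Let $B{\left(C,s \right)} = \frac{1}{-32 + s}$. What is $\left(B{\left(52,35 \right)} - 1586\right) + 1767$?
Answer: $\frac{544}{3} \approx 181.33$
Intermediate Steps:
$\left(B{\left(52,35 \right)} - 1586\right) + 1767 = \left(\frac{1}{-32 + 35} - 1586\right) + 1767 = \left(\frac{1}{3} - 1586\right) + 1767 = - \frac{4757}{3} + 1767 = \frac{544}{3}$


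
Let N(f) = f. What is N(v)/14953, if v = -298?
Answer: -298/14953 ≈ -0.019929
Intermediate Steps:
N(v)/14953 = -298/14953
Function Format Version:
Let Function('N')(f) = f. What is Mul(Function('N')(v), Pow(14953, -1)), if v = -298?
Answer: Rational(-298, 14953) ≈ -0.019929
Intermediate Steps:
Mul(Function('N')(v), Pow(14953, -1)) = Mul(-298, Pow(14953, -1)) = Mul(-298, Rational(1, 14953)) = Rational(-298, 14953)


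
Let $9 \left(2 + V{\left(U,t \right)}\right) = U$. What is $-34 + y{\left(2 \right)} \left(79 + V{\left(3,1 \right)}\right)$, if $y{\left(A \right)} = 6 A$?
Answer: $894$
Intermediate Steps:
$V{\left(U,t \right)} = -2 + \frac{U}{9}$
$-34 + y{\left(2 \right)} \left(79 + V{\left(3,1 \right)}\right) = -34 + 6 \cdot 2 \left(79 + \left(-2 + \frac{1}{9} \cdot 3\right)\right) = -34 + 12 \left(79 + \left(-2 + \frac{1}{3}\right)\right) = -34 + 12 \left(79 - \frac{5}{3}\right) = -34 + 12 \cdot \frac{232}{3} = -34 + 928 = 894$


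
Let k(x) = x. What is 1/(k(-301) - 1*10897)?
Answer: -1/11198 ≈ -8.9302e-5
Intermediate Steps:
1/(k(-301) - 1*10897) = 1/(-301 - 1*10897) = 1/(-301 - 10897) = 1/(-11198) = -1/11198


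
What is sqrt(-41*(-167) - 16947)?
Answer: 10*I*sqrt(101) ≈ 100.5*I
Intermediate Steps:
sqrt(-41*(-167) - 16947) = sqrt(6847 - 16947) = sqrt(-10100) = 10*I*sqrt(101)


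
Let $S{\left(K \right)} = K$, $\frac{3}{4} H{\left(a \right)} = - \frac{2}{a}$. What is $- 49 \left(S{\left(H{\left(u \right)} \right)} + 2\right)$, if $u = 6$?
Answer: $- \frac{686}{9} \approx -76.222$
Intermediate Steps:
$H{\left(a \right)} = - \frac{8}{3 a}$ ($H{\left(a \right)} = \frac{4 \left(- \frac{2}{a}\right)}{3} = - \frac{8}{3 a}$)
$- 49 \left(S{\left(H{\left(u \right)} \right)} + 2\right) = - 49 \left(- \frac{8}{3 \cdot 6} + 2\right) = - 49 \left(\left(- \frac{8}{3}\right) \frac{1}{6} + 2\right) = - 49 \left(- \frac{4}{9} + 2\right) = \left(-49\right) \frac{14}{9} = - \frac{686}{9}$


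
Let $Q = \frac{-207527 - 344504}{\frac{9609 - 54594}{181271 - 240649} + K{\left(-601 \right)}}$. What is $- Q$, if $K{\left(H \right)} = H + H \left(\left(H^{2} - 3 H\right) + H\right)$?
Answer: $- \frac{32778496718}{12932813606927} \approx -0.0025345$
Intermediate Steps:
$K{\left(H \right)} = H + H \left(H^{2} - 2 H\right)$
$Q = \frac{32778496718}{12932813606927}$ ($Q = \frac{-207527 - 344504}{\frac{9609 - 54594}{181271 - 240649} - 601 \left(1 + \left(-601\right)^{2} - -1202\right)} = - \frac{552031}{- \frac{44985}{-59378} - 601 \left(1 + 361201 + 1202\right)} = - \frac{552031}{\left(-44985\right) \left(- \frac{1}{59378}\right) - 217804804} = - \frac{552031}{\frac{44985}{59378} - 217804804} = - \frac{552031}{- \frac{12932813606927}{59378}} = \left(-552031\right) \left(- \frac{59378}{12932813606927}\right) = \frac{32778496718}{12932813606927} \approx 0.0025345$)
$- Q = \left(-1\right) \frac{32778496718}{12932813606927} = - \frac{32778496718}{12932813606927}$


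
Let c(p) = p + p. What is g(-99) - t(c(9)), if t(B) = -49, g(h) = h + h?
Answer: -149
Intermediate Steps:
c(p) = 2*p
g(h) = 2*h
g(-99) - t(c(9)) = 2*(-99) - 1*(-49) = -198 + 49 = -149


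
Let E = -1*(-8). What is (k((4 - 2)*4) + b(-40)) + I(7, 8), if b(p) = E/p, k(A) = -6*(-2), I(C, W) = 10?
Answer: 109/5 ≈ 21.800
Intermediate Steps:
k(A) = 12
E = 8
b(p) = 8/p
(k((4 - 2)*4) + b(-40)) + I(7, 8) = (12 + 8/(-40)) + 10 = (12 + 8*(-1/40)) + 10 = (12 - 1/5) + 10 = 59/5 + 10 = 109/5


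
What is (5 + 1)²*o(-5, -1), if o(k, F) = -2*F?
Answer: 72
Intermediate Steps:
(5 + 1)²*o(-5, -1) = (5 + 1)²*(-2*(-1)) = 6²*2 = 36*2 = 72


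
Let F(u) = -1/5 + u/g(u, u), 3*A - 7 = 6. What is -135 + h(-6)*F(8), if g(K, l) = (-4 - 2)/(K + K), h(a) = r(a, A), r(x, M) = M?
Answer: -10274/45 ≈ -228.31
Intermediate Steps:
A = 13/3 (A = 7/3 + (⅓)*6 = 7/3 + 2 = 13/3 ≈ 4.3333)
h(a) = 13/3
g(K, l) = -3/K (g(K, l) = -6*1/(2*K) = -3/K)
F(u) = -⅕ - u²/3 (F(u) = -1/5 + u/((-3/u)) = -1*⅕ + u*(-u/3) = -⅕ - u²/3)
-135 + h(-6)*F(8) = -135 + 13*(-⅕ - ⅓*8²)/3 = -135 + 13*(-⅕ - ⅓*64)/3 = -135 + 13*(-⅕ - 64/3)/3 = -135 + (13/3)*(-323/15) = -135 - 4199/45 = -10274/45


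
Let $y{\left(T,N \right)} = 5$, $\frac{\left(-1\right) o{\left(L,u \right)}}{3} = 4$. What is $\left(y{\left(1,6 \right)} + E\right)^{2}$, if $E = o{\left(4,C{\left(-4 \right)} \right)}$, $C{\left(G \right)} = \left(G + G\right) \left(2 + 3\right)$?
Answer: $49$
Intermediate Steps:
$C{\left(G \right)} = 10 G$ ($C{\left(G \right)} = 2 G 5 = 10 G$)
$o{\left(L,u \right)} = -12$ ($o{\left(L,u \right)} = \left(-3\right) 4 = -12$)
$E = -12$
$\left(y{\left(1,6 \right)} + E\right)^{2} = \left(5 - 12\right)^{2} = \left(-7\right)^{2} = 49$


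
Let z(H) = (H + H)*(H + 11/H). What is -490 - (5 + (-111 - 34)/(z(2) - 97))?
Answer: -33310/67 ≈ -497.16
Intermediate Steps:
z(H) = 2*H*(H + 11/H) (z(H) = (2*H)*(H + 11/H) = 2*H*(H + 11/H))
-490 - (5 + (-111 - 34)/(z(2) - 97)) = -490 - (5 + (-111 - 34)/((22 + 2*2²) - 97)) = -490 - (5 - 145/((22 + 2*4) - 97)) = -490 - (5 - 145/((22 + 8) - 97)) = -490 - (5 - 145/(30 - 97)) = -490 - (5 - 145/(-67)) = -490 - (5 - 145*(-1/67)) = -490 - (5 + 145/67) = -490 - 1*480/67 = -490 - 480/67 = -33310/67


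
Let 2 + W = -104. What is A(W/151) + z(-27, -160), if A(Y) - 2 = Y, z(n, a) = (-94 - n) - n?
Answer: -5844/151 ≈ -38.702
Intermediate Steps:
z(n, a) = -94 - 2*n
W = -106 (W = -2 - 104 = -106)
A(Y) = 2 + Y
A(W/151) + z(-27, -160) = (2 - 106/151) + (-94 - 2*(-27)) = (2 - 106*1/151) + (-94 + 54) = (2 - 106/151) - 40 = 196/151 - 40 = -5844/151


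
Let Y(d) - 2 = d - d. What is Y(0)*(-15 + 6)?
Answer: -18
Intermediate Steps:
Y(d) = 2 (Y(d) = 2 + (d - d) = 2 + 0 = 2)
Y(0)*(-15 + 6) = 2*(-15 + 6) = 2*(-9) = -18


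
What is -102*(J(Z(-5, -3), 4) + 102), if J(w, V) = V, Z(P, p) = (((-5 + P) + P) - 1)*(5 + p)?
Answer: -10812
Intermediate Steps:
Z(P, p) = (-6 + 2*P)*(5 + p) (Z(P, p) = ((-5 + 2*P) - 1)*(5 + p) = (-6 + 2*P)*(5 + p))
-102*(J(Z(-5, -3), 4) + 102) = -102*(4 + 102) = -102*106 = -10812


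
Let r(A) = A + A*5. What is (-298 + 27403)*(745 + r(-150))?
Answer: -4201275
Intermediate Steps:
r(A) = 6*A (r(A) = A + 5*A = 6*A)
(-298 + 27403)*(745 + r(-150)) = (-298 + 27403)*(745 + 6*(-150)) = 27105*(745 - 900) = 27105*(-155) = -4201275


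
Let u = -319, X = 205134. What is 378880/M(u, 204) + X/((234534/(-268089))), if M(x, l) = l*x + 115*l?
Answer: -23840897856941/101670489 ≈ -2.3449e+5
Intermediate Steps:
M(x, l) = 115*l + l*x
378880/M(u, 204) + X/((234534/(-268089))) = 378880/((204*(115 - 319))) + 205134/((234534/(-268089))) = 378880/((204*(-204))) + 205134/((234534*(-1/268089))) = 378880/(-41616) + 205134/(-78178/89363) = 378880*(-1/41616) + 205134*(-89363/78178) = -23680/2601 - 9165694821/39089 = -23840897856941/101670489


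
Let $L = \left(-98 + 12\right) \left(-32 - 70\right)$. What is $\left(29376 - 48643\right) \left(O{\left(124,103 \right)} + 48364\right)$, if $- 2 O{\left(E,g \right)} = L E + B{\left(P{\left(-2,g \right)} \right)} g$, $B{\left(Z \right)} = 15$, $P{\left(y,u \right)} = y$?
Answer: $\frac{19123364515}{2} \approx 9.5617 \cdot 10^{9}$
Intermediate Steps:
$L = 8772$ ($L = \left(-86\right) \left(-102\right) = 8772$)
$O{\left(E,g \right)} = - 4386 E - \frac{15 g}{2}$ ($O{\left(E,g \right)} = - \frac{8772 E + 15 g}{2} = - \frac{15 g + 8772 E}{2} = - 4386 E - \frac{15 g}{2}$)
$\left(29376 - 48643\right) \left(O{\left(124,103 \right)} + 48364\right) = \left(29376 - 48643\right) \left(\left(\left(-4386\right) 124 - \frac{1545}{2}\right) + 48364\right) = - 19267 \left(\left(-543864 - \frac{1545}{2}\right) + 48364\right) = - 19267 \left(- \frac{1089273}{2} + 48364\right) = \left(-19267\right) \left(- \frac{992545}{2}\right) = \frac{19123364515}{2}$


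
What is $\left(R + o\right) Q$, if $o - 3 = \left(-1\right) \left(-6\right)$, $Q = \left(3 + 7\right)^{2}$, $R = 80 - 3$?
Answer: $8600$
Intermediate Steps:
$R = 77$
$Q = 100$ ($Q = 10^{2} = 100$)
$o = 9$ ($o = 3 - -6 = 3 + 6 = 9$)
$\left(R + o\right) Q = \left(77 + 9\right) 100 = 86 \cdot 100 = 8600$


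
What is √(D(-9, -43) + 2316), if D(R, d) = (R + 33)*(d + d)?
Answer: 6*√7 ≈ 15.875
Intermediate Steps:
D(R, d) = 2*d*(33 + R) (D(R, d) = (33 + R)*(2*d) = 2*d*(33 + R))
√(D(-9, -43) + 2316) = √(2*(-43)*(33 - 9) + 2316) = √(2*(-43)*24 + 2316) = √(-2064 + 2316) = √252 = 6*√7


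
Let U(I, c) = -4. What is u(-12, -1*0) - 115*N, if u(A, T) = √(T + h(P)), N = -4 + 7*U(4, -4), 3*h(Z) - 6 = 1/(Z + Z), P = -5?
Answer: 3680 + √1770/30 ≈ 3681.4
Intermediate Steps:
h(Z) = 2 + 1/(6*Z) (h(Z) = 2 + 1/(3*(Z + Z)) = 2 + 1/(3*((2*Z))) = 2 + (1/(2*Z))/3 = 2 + 1/(6*Z))
N = -32 (N = -4 + 7*(-4) = -4 - 28 = -32)
u(A, T) = √(59/30 + T) (u(A, T) = √(T + (2 + (⅙)/(-5))) = √(T + (2 + (⅙)*(-⅕))) = √(T + (2 - 1/30)) = √(T + 59/30) = √(59/30 + T))
u(-12, -1*0) - 115*N = √(1770 + 900*(-1*0))/30 - 115*(-32) = √(1770 + 900*0)/30 + 3680 = √(1770 + 0)/30 + 3680 = √1770/30 + 3680 = 3680 + √1770/30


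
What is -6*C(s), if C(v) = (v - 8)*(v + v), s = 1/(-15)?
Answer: -484/75 ≈ -6.4533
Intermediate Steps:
s = -1/15 ≈ -0.066667
C(v) = 2*v*(-8 + v) (C(v) = (-8 + v)*(2*v) = 2*v*(-8 + v))
-6*C(s) = -12*(-1)*(-8 - 1/15)/15 = -12*(-1)*(-121)/(15*15) = -6*242/225 = -484/75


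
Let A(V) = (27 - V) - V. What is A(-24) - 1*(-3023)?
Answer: 3098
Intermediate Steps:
A(V) = 27 - 2*V
A(-24) - 1*(-3023) = (27 - 2*(-24)) - 1*(-3023) = (27 + 48) + 3023 = 75 + 3023 = 3098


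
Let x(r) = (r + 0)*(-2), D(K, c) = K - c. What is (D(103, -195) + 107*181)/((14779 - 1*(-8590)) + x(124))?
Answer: 2185/2569 ≈ 0.85053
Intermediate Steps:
x(r) = -2*r (x(r) = r*(-2) = -2*r)
(D(103, -195) + 107*181)/((14779 - 1*(-8590)) + x(124)) = ((103 - 1*(-195)) + 107*181)/((14779 - 1*(-8590)) - 2*124) = ((103 + 195) + 19367)/((14779 + 8590) - 248) = (298 + 19367)/(23369 - 248) = 19665/23121 = 19665*(1/23121) = 2185/2569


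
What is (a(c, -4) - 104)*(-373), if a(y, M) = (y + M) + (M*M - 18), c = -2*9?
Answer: 47744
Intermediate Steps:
c = -18
a(y, M) = -18 + M + y + M² (a(y, M) = (M + y) + (M² - 18) = (M + y) + (-18 + M²) = -18 + M + y + M²)
(a(c, -4) - 104)*(-373) = ((-18 - 4 - 18 + (-4)²) - 104)*(-373) = ((-18 - 4 - 18 + 16) - 104)*(-373) = (-24 - 104)*(-373) = -128*(-373) = 47744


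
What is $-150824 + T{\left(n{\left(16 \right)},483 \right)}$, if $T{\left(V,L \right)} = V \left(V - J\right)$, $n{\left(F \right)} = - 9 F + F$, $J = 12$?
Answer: $-132904$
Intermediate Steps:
$n{\left(F \right)} = - 8 F$
$T{\left(V,L \right)} = V \left(-12 + V\right)$ ($T{\left(V,L \right)} = V \left(V - 12\right) = V \left(-12 + V\right)$)
$-150824 + T{\left(n{\left(16 \right)},483 \right)} = -150824 + \left(-8\right) 16 \left(-12 - 128\right) = -150824 - 128 \left(-12 - 128\right) = -150824 - -17920 = -150824 + 17920 = -132904$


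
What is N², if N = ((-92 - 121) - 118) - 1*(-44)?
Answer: 82369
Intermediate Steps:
N = -287 (N = (-213 - 118) + 44 = -331 + 44 = -287)
N² = (-287)² = 82369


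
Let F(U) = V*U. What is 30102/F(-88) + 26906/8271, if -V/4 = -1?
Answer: -119751365/1455696 ≈ -82.264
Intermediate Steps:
V = 4 (V = -4*(-1) = 4)
F(U) = 4*U
30102/F(-88) + 26906/8271 = 30102/((4*(-88))) + 26906/8271 = 30102/(-352) + 26906*(1/8271) = 30102*(-1/352) + 26906/8271 = -15051/176 + 26906/8271 = -119751365/1455696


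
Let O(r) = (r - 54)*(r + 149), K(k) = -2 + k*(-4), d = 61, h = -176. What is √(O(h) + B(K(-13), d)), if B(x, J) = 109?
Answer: √6319 ≈ 79.492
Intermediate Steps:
K(k) = -2 - 4*k
O(r) = (-54 + r)*(149 + r)
√(O(h) + B(K(-13), d)) = √((-8046 + (-176)² + 95*(-176)) + 109) = √((-8046 + 30976 - 16720) + 109) = √(6210 + 109) = √6319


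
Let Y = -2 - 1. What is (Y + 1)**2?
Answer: 4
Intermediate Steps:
Y = -3
(Y + 1)**2 = (-3 + 1)**2 = (-2)**2 = 4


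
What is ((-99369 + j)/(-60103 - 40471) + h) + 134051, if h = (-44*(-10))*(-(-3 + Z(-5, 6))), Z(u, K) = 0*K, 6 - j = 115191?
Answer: 6807508754/50287 ≈ 1.3537e+5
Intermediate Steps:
j = -115185 (j = 6 - 1*115191 = 6 - 115191 = -115185)
Z(u, K) = 0
h = 1320 (h = (-44*(-10))*(-(-3 + 0)) = 440*(-1*(-3)) = 440*3 = 1320)
((-99369 + j)/(-60103 - 40471) + h) + 134051 = ((-99369 - 115185)/(-60103 - 40471) + 1320) + 134051 = (-214554/(-100574) + 1320) + 134051 = (-214554*(-1/100574) + 1320) + 134051 = (107277/50287 + 1320) + 134051 = 66486117/50287 + 134051 = 6807508754/50287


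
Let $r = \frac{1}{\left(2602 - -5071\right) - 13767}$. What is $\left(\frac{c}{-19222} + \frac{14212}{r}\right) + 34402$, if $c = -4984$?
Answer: $- \frac{118865450842}{1373} \approx -8.6574 \cdot 10^{7}$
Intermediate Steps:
$r = - \frac{1}{6094}$ ($r = \frac{1}{\left(2602 + 5071\right) - 13767} = \frac{1}{7673 - 13767} = \frac{1}{-6094} = - \frac{1}{6094} \approx -0.0001641$)
$\left(\frac{c}{-19222} + \frac{14212}{r}\right) + 34402 = \left(- \frac{4984}{-19222} + \frac{14212}{- \frac{1}{6094}}\right) + 34402 = \left(\left(-4984\right) \left(- \frac{1}{19222}\right) + 14212 \left(-6094\right)\right) + 34402 = \left(\frac{356}{1373} - 86607928\right) + 34402 = - \frac{118912684788}{1373} + 34402 = - \frac{118865450842}{1373}$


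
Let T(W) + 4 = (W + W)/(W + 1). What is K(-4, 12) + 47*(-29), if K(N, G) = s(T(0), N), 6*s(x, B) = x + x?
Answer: -4093/3 ≈ -1364.3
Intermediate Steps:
T(W) = -4 + 2*W/(1 + W) (T(W) = -4 + (W + W)/(W + 1) = -4 + (2*W)/(1 + W) = -4 + 2*W/(1 + W))
s(x, B) = x/3 (s(x, B) = (x + x)/6 = (2*x)/6 = x/3)
K(N, G) = -4/3 (K(N, G) = (2*(-2 - 1*0)/(1 + 0))/3 = (2*(-2 + 0)/1)/3 = (2*1*(-2))/3 = (1/3)*(-4) = -4/3)
K(-4, 12) + 47*(-29) = -4/3 + 47*(-29) = -4/3 - 1363 = -4093/3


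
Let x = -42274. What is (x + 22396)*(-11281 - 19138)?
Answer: 604668882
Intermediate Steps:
(x + 22396)*(-11281 - 19138) = (-42274 + 22396)*(-11281 - 19138) = -19878*(-30419) = 604668882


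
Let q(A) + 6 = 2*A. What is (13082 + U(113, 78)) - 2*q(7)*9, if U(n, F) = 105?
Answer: 13043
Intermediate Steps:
q(A) = -6 + 2*A
(13082 + U(113, 78)) - 2*q(7)*9 = (13082 + 105) - 2*(-6 + 2*7)*9 = 13187 - 2*(-6 + 14)*9 = 13187 - 2*8*9 = 13187 - 16*9 = 13187 - 1*144 = 13187 - 144 = 13043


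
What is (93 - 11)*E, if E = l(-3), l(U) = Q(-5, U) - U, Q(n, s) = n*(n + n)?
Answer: 4346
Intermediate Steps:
Q(n, s) = 2*n² (Q(n, s) = n*(2*n) = 2*n²)
l(U) = 50 - U (l(U) = 2*(-5)² - U = 2*25 - U = 50 - U)
E = 53 (E = 50 - 1*(-3) = 50 + 3 = 53)
(93 - 11)*E = (93 - 11)*53 = 82*53 = 4346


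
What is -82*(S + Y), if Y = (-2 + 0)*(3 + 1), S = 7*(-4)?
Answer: 2952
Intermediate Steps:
S = -28
Y = -8 (Y = -2*4 = -8)
-82*(S + Y) = -82*(-28 - 8) = -82*(-36) = 2952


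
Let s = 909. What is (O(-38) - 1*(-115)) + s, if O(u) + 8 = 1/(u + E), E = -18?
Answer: 56895/56 ≈ 1016.0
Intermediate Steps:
O(u) = -8 + 1/(-18 + u) (O(u) = -8 + 1/(u - 18) = -8 + 1/(-18 + u))
(O(-38) - 1*(-115)) + s = ((145 - 8*(-38))/(-18 - 38) - 1*(-115)) + 909 = ((145 + 304)/(-56) + 115) + 909 = (-1/56*449 + 115) + 909 = (-449/56 + 115) + 909 = 5991/56 + 909 = 56895/56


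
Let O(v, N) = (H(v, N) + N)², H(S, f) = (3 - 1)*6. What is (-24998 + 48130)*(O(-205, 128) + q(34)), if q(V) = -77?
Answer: 451606036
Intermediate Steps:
H(S, f) = 12 (H(S, f) = 2*6 = 12)
O(v, N) = (12 + N)²
(-24998 + 48130)*(O(-205, 128) + q(34)) = (-24998 + 48130)*((12 + 128)² - 77) = 23132*(140² - 77) = 23132*(19600 - 77) = 23132*19523 = 451606036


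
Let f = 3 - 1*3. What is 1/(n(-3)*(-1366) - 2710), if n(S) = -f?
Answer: -1/2710 ≈ -0.00036900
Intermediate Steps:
f = 0 (f = 3 - 3 = 0)
n(S) = 0 (n(S) = -1*0 = 0)
1/(n(-3)*(-1366) - 2710) = 1/(0*(-1366) - 2710) = 1/(0 - 2710) = 1/(-2710) = -1/2710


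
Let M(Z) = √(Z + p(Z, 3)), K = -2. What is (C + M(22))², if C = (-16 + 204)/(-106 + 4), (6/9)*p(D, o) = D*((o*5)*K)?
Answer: -2508932/2601 - 4136*I*√2/51 ≈ -964.6 - 114.69*I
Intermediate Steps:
p(D, o) = -15*D*o (p(D, o) = 3*(D*((o*5)*(-2)))/2 = 3*(D*((5*o)*(-2)))/2 = 3*(D*(-10*o))/2 = 3*(-10*D*o)/2 = -15*D*o)
M(Z) = 2*√11*√(-Z) (M(Z) = √(Z - 15*Z*3) = √(Z - 45*Z) = √(-44*Z) = 2*√11*√(-Z))
C = -94/51 (C = 188/(-102) = 188*(-1/102) = -94/51 ≈ -1.8431)
(C + M(22))² = (-94/51 + 2*√11*√(-1*22))² = (-94/51 + 2*√11*√(-22))² = (-94/51 + 2*√11*(I*√22))² = (-94/51 + 22*I*√2)²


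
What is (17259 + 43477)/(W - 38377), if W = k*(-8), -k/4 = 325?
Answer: -60736/27977 ≈ -2.1709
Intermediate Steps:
k = -1300 (k = -4*325 = -1300)
W = 10400 (W = -1300*(-8) = 10400)
(17259 + 43477)/(W - 38377) = (17259 + 43477)/(10400 - 38377) = 60736/(-27977) = 60736*(-1/27977) = -60736/27977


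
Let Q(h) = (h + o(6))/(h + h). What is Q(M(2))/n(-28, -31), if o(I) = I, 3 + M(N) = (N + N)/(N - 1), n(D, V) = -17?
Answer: -7/34 ≈ -0.20588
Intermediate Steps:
M(N) = -3 + 2*N/(-1 + N) (M(N) = -3 + (N + N)/(N - 1) = -3 + (2*N)/(-1 + N) = -3 + 2*N/(-1 + N))
Q(h) = (6 + h)/(2*h) (Q(h) = (h + 6)/(h + h) = (6 + h)/((2*h)) = (6 + h)*(1/(2*h)) = (6 + h)/(2*h))
Q(M(2))/n(-28, -31) = ((6 + (3 - 1*2)/(-1 + 2))/(2*(((3 - 1*2)/(-1 + 2)))))/(-17) = ((6 + (3 - 2)/1)/(2*(((3 - 2)/1))))*(-1/17) = ((6 + 1*1)/(2*((1*1))))*(-1/17) = ((1/2)*(6 + 1)/1)*(-1/17) = ((1/2)*1*7)*(-1/17) = (7/2)*(-1/17) = -7/34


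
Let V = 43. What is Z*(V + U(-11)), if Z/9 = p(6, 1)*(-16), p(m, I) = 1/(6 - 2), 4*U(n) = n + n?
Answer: -1350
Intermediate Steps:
U(n) = n/2 (U(n) = (n + n)/4 = (2*n)/4 = n/2)
p(m, I) = 1/4
Z = -36 (Z = 9*((1/4)*(-16)) = 9*(-4) = -36)
Z*(V + U(-11)) = -36*(43 + (1/2)*(-11)) = -36*(43 - 11/2) = -36*75/2 = -1350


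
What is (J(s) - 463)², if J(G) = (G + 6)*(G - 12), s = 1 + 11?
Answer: 214369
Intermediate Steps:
s = 12
J(G) = (-12 + G)*(6 + G) (J(G) = (6 + G)*(-12 + G) = (-12 + G)*(6 + G))
(J(s) - 463)² = ((-72 + 12² - 6*12) - 463)² = ((-72 + 144 - 72) - 463)² = (0 - 463)² = (-463)² = 214369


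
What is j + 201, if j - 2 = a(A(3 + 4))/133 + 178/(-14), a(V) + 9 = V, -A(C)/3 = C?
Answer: 25278/133 ≈ 190.06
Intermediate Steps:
A(C) = -3*C
a(V) = -9 + V
j = -1455/133 (j = 2 + ((-9 - 3*(3 + 4))/133 + 178/(-14)) = 2 + ((-9 - 3*7)*(1/133) + 178*(-1/14)) = 2 + ((-9 - 21)*(1/133) - 89/7) = 2 + (-30*1/133 - 89/7) = 2 + (-30/133 - 89/7) = 2 - 1721/133 = -1455/133 ≈ -10.940)
j + 201 = -1455/133 + 201 = 25278/133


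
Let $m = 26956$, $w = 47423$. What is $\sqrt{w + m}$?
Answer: $\sqrt{74379} \approx 272.73$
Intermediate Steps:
$\sqrt{w + m} = \sqrt{47423 + 26956} = \sqrt{74379}$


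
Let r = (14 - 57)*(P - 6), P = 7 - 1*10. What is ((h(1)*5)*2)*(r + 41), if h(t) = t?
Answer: 4280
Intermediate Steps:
P = -3 (P = 7 - 10 = -3)
r = 387 (r = (14 - 57)*(-3 - 6) = -43*(-9) = 387)
((h(1)*5)*2)*(r + 41) = ((1*5)*2)*(387 + 41) = (5*2)*428 = 10*428 = 4280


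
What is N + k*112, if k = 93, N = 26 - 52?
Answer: 10390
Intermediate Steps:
N = -26
N + k*112 = -26 + 93*112 = -26 + 10416 = 10390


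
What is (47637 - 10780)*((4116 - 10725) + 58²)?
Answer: -119600965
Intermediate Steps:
(47637 - 10780)*((4116 - 10725) + 58²) = 36857*(-6609 + 3364) = 36857*(-3245) = -119600965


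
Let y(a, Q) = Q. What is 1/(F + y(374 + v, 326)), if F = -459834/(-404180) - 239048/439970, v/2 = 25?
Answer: 8891353730/2903866053197 ≈ 0.0030619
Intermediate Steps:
v = 50 (v = 2*25 = 50)
F = 5284737217/8891353730 (F = -459834*(-1/404180) - 239048*1/439970 = 229917/202090 - 119524/219985 = 5284737217/8891353730 ≈ 0.59437)
1/(F + y(374 + v, 326)) = 1/(5284737217/8891353730 + 326) = 1/(2903866053197/8891353730) = 8891353730/2903866053197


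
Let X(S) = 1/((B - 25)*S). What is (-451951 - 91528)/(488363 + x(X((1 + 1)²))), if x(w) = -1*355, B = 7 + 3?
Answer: -543479/488008 ≈ -1.1137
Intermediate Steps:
B = 10
X(S) = -1/(15*S) (X(S) = 1/((10 - 25)*S) = 1/((-15)*S) = -1/(15*S))
x(w) = -355
(-451951 - 91528)/(488363 + x(X((1 + 1)²))) = (-451951 - 91528)/(488363 - 355) = -543479/488008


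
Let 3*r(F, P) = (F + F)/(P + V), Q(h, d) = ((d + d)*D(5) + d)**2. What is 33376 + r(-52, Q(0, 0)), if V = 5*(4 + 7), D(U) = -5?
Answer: 5506936/165 ≈ 33375.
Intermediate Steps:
V = 55 (V = 5*11 = 55)
Q(h, d) = 81*d**2 (Q(h, d) = ((d + d)*(-5) + d)**2 = ((2*d)*(-5) + d)**2 = (-10*d + d)**2 = (-9*d)**2 = 81*d**2)
r(F, P) = 2*F/(3*(55 + P)) (r(F, P) = ((F + F)/(P + 55))/3 = ((2*F)/(55 + P))/3 = (2*F/(55 + P))/3 = 2*F/(3*(55 + P)))
33376 + r(-52, Q(0, 0)) = 33376 + (2/3)*(-52)/(55 + 81*0**2) = 33376 + (2/3)*(-52)/(55 + 81*0) = 33376 + (2/3)*(-52)/(55 + 0) = 33376 + (2/3)*(-52)/55 = 33376 + (2/3)*(-52)*(1/55) = 33376 - 104/165 = 5506936/165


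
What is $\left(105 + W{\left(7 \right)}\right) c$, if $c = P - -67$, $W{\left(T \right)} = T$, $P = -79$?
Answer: $-1344$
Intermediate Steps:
$c = -12$ ($c = -79 - -67 = -79 + 67 = -12$)
$\left(105 + W{\left(7 \right)}\right) c = \left(105 + 7\right) \left(-12\right) = 112 \left(-12\right) = -1344$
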